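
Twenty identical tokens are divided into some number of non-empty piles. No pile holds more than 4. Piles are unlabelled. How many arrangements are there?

108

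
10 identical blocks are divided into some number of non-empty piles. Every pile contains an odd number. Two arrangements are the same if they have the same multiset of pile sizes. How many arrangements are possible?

10

They are:
9+1
7+3
7+1+1+1
5+5
5+3+1+1
5+1+1+1+1+1
3+3+3+1
3+3+1+1+1+1
3+1+1+1+1+1+1+1
1+1+1+1+1+1+1+1+1+1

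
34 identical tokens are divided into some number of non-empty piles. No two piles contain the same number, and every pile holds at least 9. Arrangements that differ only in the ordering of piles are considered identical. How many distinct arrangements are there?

Enumerating:
34
9, 25
10, 24
11, 23
12, 22
13, 21
14, 20
15, 19
16, 18
9, 10, 15
9, 11, 14
9, 12, 13
10, 11, 13

13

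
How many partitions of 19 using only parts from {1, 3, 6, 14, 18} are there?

19

The partitions of 19 that satisfy the conditions:
1, 18
1, 1, 3, 14
1, 1, 1, 1, 1, 14
1, 6, 6, 6
1, 3, 3, 6, 6
1, 1, 1, 1, 3, 6, 6
1, 1, 1, 1, 1, 1, 1, 6, 6
1, 3, 3, 3, 3, 6
1, 1, 1, 1, 3, 3, 3, 6
1, 1, 1, 1, 1, 1, 1, 3, 3, 6
1, 1, 1, 1, 1, 1, 1, 1, 1, 1, 3, 6
1, 1, 1, 1, 1, 1, 1, 1, 1, 1, 1, 1, 1, 6
1, 3, 3, 3, 3, 3, 3
1, 1, 1, 1, 3, 3, 3, 3, 3
1, 1, 1, 1, 1, 1, 1, 3, 3, 3, 3
1, 1, 1, 1, 1, 1, 1, 1, 1, 1, 3, 3, 3
1, 1, 1, 1, 1, 1, 1, 1, 1, 1, 1, 1, 1, 3, 3
1, 1, 1, 1, 1, 1, 1, 1, 1, 1, 1, 1, 1, 1, 1, 1, 3
1, 1, 1, 1, 1, 1, 1, 1, 1, 1, 1, 1, 1, 1, 1, 1, 1, 1, 1
Counting gives 19.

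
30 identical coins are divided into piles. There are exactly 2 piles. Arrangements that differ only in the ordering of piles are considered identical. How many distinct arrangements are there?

They are:
29, 1
28, 2
27, 3
26, 4
25, 5
24, 6
23, 7
22, 8
21, 9
20, 10
19, 11
18, 12
17, 13
16, 14
15, 15

15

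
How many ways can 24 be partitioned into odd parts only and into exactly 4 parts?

23

Enumerating:
21, 1, 1, 1
19, 3, 1, 1
17, 5, 1, 1
17, 3, 3, 1
15, 7, 1, 1
15, 5, 3, 1
15, 3, 3, 3
13, 9, 1, 1
13, 7, 3, 1
13, 5, 5, 1
13, 5, 3, 3
11, 11, 1, 1
11, 9, 3, 1
11, 7, 5, 1
11, 7, 3, 3
11, 5, 5, 3
9, 9, 5, 1
9, 9, 3, 3
9, 7, 7, 1
9, 7, 5, 3
9, 5, 5, 5
7, 7, 7, 3
7, 7, 5, 5
That's 23 in total.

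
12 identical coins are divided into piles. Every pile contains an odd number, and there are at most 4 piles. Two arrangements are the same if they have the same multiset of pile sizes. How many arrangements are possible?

8

They are:
11, 1
9, 3
9, 1, 1, 1
7, 5
7, 3, 1, 1
5, 5, 1, 1
5, 3, 3, 1
3, 3, 3, 3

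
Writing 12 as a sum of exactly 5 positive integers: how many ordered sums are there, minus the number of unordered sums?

317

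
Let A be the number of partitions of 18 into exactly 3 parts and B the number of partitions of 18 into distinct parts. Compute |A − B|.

19

Partitions of 18 into exactly 3 parts: 27.
Partitions of 18 into distinct parts: 46.
|27 − 46| = 19.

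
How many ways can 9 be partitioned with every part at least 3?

The partitions of 9 that satisfy the conditions:
9
6 + 3
5 + 4
3 + 3 + 3
Counting gives 4.

4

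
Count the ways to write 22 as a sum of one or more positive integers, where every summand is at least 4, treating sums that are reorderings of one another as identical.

34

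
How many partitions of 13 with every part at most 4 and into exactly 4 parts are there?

Listing the qualifying partitions of 13:
4+4+4+1
4+4+3+2
4+3+3+3

3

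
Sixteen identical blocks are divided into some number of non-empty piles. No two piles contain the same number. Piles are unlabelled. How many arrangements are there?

There are too many to list fully; the first 12 (by largest part) are:
16
15 + 1
14 + 2
13 + 3
13 + 2 + 1
12 + 4
12 + 3 + 1
11 + 5
11 + 4 + 1
11 + 3 + 2
10 + 6
10 + 5 + 1
…and 20 more, for 32 total.

32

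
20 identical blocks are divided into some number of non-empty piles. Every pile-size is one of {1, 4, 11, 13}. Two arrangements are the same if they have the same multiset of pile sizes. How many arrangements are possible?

11

The partitions of 20 that satisfy the conditions:
1,1,1,4,13
1,1,1,1,1,1,1,13
1,4,4,11
1,1,1,1,1,4,11
1,1,1,1,1,1,1,1,1,11
4,4,4,4,4
1,1,1,1,4,4,4,4
1,1,1,1,1,1,1,1,4,4,4
1,1,1,1,1,1,1,1,1,1,1,1,4,4
1,1,1,1,1,1,1,1,1,1,1,1,1,1,1,1,4
1,1,1,1,1,1,1,1,1,1,1,1,1,1,1,1,1,1,1,1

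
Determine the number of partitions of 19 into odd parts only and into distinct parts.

Listing the qualifying partitions of 19:
19
15+3+1
13+5+1
11+7+1
11+5+3
9+7+3

6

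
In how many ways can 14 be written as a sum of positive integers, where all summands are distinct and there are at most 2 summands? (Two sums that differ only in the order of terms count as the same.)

7

The partitions of 14 that satisfy the conditions:
14
1 + 13
2 + 12
3 + 11
4 + 10
5 + 9
6 + 8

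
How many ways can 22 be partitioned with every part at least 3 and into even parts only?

The partitions of 22 that satisfy the conditions:
22
18 + 4
16 + 6
14 + 8
14 + 4 + 4
12 + 10
12 + 6 + 4
10 + 8 + 4
10 + 6 + 6
10 + 4 + 4 + 4
8 + 8 + 6
8 + 6 + 4 + 4
6 + 6 + 6 + 4
6 + 4 + 4 + 4 + 4
That's 14 in total.

14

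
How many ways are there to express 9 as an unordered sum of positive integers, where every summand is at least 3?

4

They are:
9
6, 3
5, 4
3, 3, 3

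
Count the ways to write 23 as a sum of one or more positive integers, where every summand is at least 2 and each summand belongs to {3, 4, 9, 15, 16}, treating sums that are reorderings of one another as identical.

5

They are:
16, 4, 3
15, 4, 4
9, 4, 4, 3, 3
4, 4, 4, 4, 4, 3
4, 4, 3, 3, 3, 3, 3
Counting gives 5.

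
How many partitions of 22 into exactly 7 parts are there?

131

Direct enumeration gives 131 partitions.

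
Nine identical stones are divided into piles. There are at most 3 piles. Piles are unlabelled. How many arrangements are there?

Listing the qualifying partitions of 9:
9
8+1
7+2
7+1+1
6+3
6+2+1
5+4
5+3+1
5+2+2
4+4+1
4+3+2
3+3+3
That's 12 in total.

12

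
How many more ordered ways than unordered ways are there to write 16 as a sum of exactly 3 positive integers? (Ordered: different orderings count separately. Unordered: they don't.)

Ordered (compositions into 3 parts): C(15,2) = 105.
Unordered (partitions into 3 parts): 21.
Difference: 105 − 21 = 84.

84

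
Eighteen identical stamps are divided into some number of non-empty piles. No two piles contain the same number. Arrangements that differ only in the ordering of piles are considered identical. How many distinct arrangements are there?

46

There are too many to list fully; the first 12 (by largest part) are:
18
17, 1
16, 2
15, 3
15, 2, 1
14, 4
14, 3, 1
13, 5
13, 4, 1
13, 3, 2
12, 6
12, 5, 1
…and 34 more, for 46 total.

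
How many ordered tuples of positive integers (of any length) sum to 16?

There are 15 gaps and each independently is a cut or not, giving 2^15 = 32768.

32768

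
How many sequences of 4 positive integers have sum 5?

4

By stars and bars with positive parts, the count is C(4,3) = 4.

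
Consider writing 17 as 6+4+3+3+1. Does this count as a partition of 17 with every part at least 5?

The parts sum to 17, and the condition 'every summand is at least 5' is violated.

No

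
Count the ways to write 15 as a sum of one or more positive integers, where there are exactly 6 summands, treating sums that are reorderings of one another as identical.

26

A partial list (first 12 by largest part):
1+1+1+1+1+10
1+1+1+1+2+9
1+1+1+1+3+8
1+1+1+2+2+8
1+1+1+1+4+7
1+1+1+2+3+7
1+1+2+2+2+7
1+1+1+1+5+6
1+1+1+2+4+6
1+1+1+3+3+6
1+1+2+2+3+6
1+2+2+2+2+6
…and 14 more, for 26 total.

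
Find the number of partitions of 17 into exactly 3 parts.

24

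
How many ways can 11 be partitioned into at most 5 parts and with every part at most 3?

4

They are:
3, 3, 3, 2
3, 3, 3, 1, 1
3, 3, 2, 2, 1
3, 2, 2, 2, 2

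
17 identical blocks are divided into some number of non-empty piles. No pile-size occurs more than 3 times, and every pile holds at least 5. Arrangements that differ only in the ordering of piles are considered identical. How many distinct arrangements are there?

They are:
17
12 + 5
11 + 6
10 + 7
9 + 8
7 + 5 + 5
6 + 6 + 5
Counting gives 7.

7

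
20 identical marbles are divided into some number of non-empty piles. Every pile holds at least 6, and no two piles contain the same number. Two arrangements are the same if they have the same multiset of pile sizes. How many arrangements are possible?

5

Listing the qualifying partitions of 20:
20
14,6
13,7
12,8
11,9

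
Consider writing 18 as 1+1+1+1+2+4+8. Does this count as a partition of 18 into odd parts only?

The parts sum to 18, and the condition 'every summand is odd' is violated.

No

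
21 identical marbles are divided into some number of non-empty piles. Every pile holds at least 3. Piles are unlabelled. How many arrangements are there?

There are too many to list fully; the first 12 (by largest part) are:
21
3,18
4,17
5,16
6,15
3,3,15
7,14
3,4,14
8,13
3,5,13
4,4,13
9,12
…and 48 more, for 60 total.

60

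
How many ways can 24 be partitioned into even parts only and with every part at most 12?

58

There are too many to list fully; the first 12 (by largest part) are:
12 + 12
12 + 10 + 2
12 + 8 + 4
12 + 8 + 2 + 2
12 + 6 + 6
12 + 6 + 4 + 2
12 + 6 + 2 + 2 + 2
12 + 4 + 4 + 4
12 + 4 + 4 + 2 + 2
12 + 4 + 2 + 2 + 2 + 2
12 + 2 + 2 + 2 + 2 + 2 + 2
10 + 10 + 4
…and 46 more, for 58 total.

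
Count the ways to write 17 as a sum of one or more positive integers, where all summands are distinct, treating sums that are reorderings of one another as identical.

38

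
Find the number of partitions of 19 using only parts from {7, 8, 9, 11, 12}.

They are:
12+7
11+8
Counting gives 2.

2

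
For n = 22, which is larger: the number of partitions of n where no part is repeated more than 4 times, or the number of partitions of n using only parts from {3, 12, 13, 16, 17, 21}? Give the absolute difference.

626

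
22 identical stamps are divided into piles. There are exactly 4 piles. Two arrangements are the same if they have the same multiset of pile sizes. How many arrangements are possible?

84

Systematic enumeration (by largest part, then next-largest, …) yields 84.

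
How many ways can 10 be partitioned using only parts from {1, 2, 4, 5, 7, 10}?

20

Enumerating:
10
7,2,1
7,1,1,1
5,5
5,4,1
5,2,2,1
5,2,1,1,1
5,1,1,1,1,1
4,4,2
4,4,1,1
4,2,2,2
4,2,2,1,1
4,2,1,1,1,1
4,1,1,1,1,1,1
2,2,2,2,2
2,2,2,2,1,1
2,2,2,1,1,1,1
2,2,1,1,1,1,1,1
2,1,1,1,1,1,1,1,1
1,1,1,1,1,1,1,1,1,1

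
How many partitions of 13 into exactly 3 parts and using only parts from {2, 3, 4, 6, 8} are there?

2

They are:
8 + 3 + 2
6 + 4 + 3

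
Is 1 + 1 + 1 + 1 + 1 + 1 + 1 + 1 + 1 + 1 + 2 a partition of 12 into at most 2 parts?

No

The parts sum to 12, and the condition 'there are at most 2 summands' is violated.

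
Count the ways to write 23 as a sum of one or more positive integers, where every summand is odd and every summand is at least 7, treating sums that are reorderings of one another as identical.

2

Enumerating:
23
9, 7, 7
That's 2 in total.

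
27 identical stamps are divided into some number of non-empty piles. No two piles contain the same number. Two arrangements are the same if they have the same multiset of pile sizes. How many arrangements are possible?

Enumerating by decreasing first part gives 192 partitions in all.

192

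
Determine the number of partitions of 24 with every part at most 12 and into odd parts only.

91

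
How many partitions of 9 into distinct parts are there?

8

Listing the qualifying partitions of 9:
9
8, 1
7, 2
6, 3
6, 2, 1
5, 4
5, 3, 1
4, 3, 2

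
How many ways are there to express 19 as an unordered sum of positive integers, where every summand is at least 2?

Counting exhaustively, 105 partitions satisfy the conditions.

105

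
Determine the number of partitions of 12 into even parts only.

11

They are:
12
10 + 2
8 + 4
8 + 2 + 2
6 + 6
6 + 4 + 2
6 + 2 + 2 + 2
4 + 4 + 4
4 + 4 + 2 + 2
4 + 2 + 2 + 2 + 2
2 + 2 + 2 + 2 + 2 + 2
That's 11 in total.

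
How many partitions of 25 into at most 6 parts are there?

A full systematic count gives 612.

612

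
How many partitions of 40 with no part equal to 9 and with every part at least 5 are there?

237

Systematic enumeration (by largest part, then next-largest, …) yields 237.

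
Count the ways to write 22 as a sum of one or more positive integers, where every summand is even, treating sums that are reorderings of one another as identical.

A partial list (first 12 by largest part):
22
20,2
18,4
18,2,2
16,6
16,4,2
16,2,2,2
14,8
14,6,2
14,4,4
14,4,2,2
14,2,2,2,2
…and 44 more, for 56 total.

56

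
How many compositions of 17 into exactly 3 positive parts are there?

Equivalently, choose which 2 of the 16 gaps become plus signs: C(16,2) = 120.

120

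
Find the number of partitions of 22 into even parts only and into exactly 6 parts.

Enumerating:
12,2,2,2,2,2
10,4,2,2,2,2
8,6,2,2,2,2
8,4,4,2,2,2
6,6,4,2,2,2
6,4,4,4,2,2
4,4,4,4,4,2

7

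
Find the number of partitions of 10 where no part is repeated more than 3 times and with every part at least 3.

5

Listing the qualifying partitions of 10:
10
7,3
6,4
5,5
4,3,3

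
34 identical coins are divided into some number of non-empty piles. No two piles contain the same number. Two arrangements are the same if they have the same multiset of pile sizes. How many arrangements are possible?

A full systematic count gives 512.

512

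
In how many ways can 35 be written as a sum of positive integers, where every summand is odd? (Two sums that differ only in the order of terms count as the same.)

A full systematic count gives 585.

585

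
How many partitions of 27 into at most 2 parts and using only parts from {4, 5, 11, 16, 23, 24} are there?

2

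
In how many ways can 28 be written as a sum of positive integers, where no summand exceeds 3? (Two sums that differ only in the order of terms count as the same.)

80

There are 80 such partitions.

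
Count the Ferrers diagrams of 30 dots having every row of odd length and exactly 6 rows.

58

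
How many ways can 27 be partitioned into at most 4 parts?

225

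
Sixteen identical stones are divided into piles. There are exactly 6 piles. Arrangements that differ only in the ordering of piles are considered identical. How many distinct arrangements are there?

35

There are too many to list fully; the first 12 (by largest part) are:
1, 1, 1, 1, 1, 11
1, 1, 1, 1, 2, 10
1, 1, 1, 1, 3, 9
1, 1, 1, 2, 2, 9
1, 1, 1, 1, 4, 8
1, 1, 1, 2, 3, 8
1, 1, 2, 2, 2, 8
1, 1, 1, 1, 5, 7
1, 1, 1, 2, 4, 7
1, 1, 1, 3, 3, 7
1, 1, 2, 2, 3, 7
1, 2, 2, 2, 2, 7
…and 23 more, for 35 total.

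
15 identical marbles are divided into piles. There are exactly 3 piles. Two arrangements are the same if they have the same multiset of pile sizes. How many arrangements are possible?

Enumerating:
13+1+1
12+2+1
11+3+1
11+2+2
10+4+1
10+3+2
9+5+1
9+4+2
9+3+3
8+6+1
8+5+2
8+4+3
7+7+1
7+6+2
7+5+3
7+4+4
6+6+3
6+5+4
5+5+5
Counting gives 19.

19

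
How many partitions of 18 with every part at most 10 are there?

340

Direct enumeration gives 340 partitions.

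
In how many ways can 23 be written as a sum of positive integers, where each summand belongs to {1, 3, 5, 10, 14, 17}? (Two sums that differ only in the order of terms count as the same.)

A partial list (first 12 by largest part):
17,5,1
17,3,3
17,3,1,1,1
17,1,1,1,1,1,1
14,5,3,1
14,5,1,1,1,1
14,3,3,3
14,3,3,1,1,1
14,3,1,1,1,1,1,1
14,1,1,1,1,1,1,1,1,1
10,10,3
10,10,1,1,1
…and 35 more, for 47 total.

47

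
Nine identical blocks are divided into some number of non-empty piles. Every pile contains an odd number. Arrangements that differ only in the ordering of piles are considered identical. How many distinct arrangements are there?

8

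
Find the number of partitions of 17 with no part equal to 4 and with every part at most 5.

62

There are too many to list fully; the first 12 (by largest part) are:
2,5,5,5
1,1,5,5,5
1,3,3,5,5
2,2,3,5,5
1,1,2,3,5,5
1,1,1,1,3,5,5
1,2,2,2,5,5
1,1,1,2,2,5,5
1,1,1,1,1,2,5,5
1,1,1,1,1,1,1,5,5
3,3,3,3,5
1,2,3,3,3,5
…and 50 more, for 62 total.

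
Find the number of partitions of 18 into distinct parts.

There are too many to list fully; the first 12 (by largest part) are:
18
1,17
2,16
3,15
1,2,15
4,14
1,3,14
5,13
1,4,13
2,3,13
6,12
1,5,12
…and 34 more, for 46 total.

46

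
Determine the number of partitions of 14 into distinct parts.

22

Listing the qualifying partitions of 14:
14
13,1
12,2
11,3
11,2,1
10,4
10,3,1
9,5
9,4,1
9,3,2
8,6
8,5,1
8,4,2
8,3,2,1
7,6,1
7,5,2
7,4,3
7,4,2,1
6,5,3
6,5,2,1
6,4,3,1
5,4,3,2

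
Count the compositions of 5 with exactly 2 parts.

4

Place 1 bars in the 4 internal gaps of a row of 5 dots: C(4,1) = 4.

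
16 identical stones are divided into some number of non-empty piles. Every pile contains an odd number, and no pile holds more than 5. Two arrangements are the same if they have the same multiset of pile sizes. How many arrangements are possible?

14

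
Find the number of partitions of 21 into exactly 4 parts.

72

There are 72 such partitions.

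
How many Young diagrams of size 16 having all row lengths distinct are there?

A partial list (first 12 by largest part):
16
15,1
14,2
13,3
13,2,1
12,4
12,3,1
11,5
11,4,1
11,3,2
10,6
10,5,1
…and 20 more, for 32 total.

32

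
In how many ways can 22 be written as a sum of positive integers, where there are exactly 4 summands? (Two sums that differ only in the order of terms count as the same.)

There are 84 such partitions.

84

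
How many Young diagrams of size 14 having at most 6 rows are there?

Systematic enumeration (by largest part, then next-largest, …) yields 90.

90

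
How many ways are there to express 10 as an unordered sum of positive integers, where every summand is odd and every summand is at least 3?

The partitions of 10 that satisfy the conditions:
7 + 3
5 + 5

2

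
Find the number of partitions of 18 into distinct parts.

There are too many to list fully; the first 12 (by largest part) are:
18
17,1
16,2
15,3
15,2,1
14,4
14,3,1
13,5
13,4,1
13,3,2
12,6
12,5,1
…and 34 more, for 46 total.

46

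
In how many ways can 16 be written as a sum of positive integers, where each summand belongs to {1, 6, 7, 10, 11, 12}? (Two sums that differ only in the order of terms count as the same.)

Enumerating:
12 + 1 + 1 + 1 + 1
11 + 1 + 1 + 1 + 1 + 1
10 + 6
10 + 1 + 1 + 1 + 1 + 1 + 1
7 + 7 + 1 + 1
7 + 6 + 1 + 1 + 1
7 + 1 + 1 + 1 + 1 + 1 + 1 + 1 + 1 + 1
6 + 6 + 1 + 1 + 1 + 1
6 + 1 + 1 + 1 + 1 + 1 + 1 + 1 + 1 + 1 + 1
1 + 1 + 1 + 1 + 1 + 1 + 1 + 1 + 1 + 1 + 1 + 1 + 1 + 1 + 1 + 1
Counting gives 10.

10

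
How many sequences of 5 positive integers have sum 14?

Equivalently, choose which 4 of the 13 gaps become plus signs: C(13,4) = 715.

715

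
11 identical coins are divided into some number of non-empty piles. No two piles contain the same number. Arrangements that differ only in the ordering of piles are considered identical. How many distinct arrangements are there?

12

Listing the qualifying partitions of 11:
11
10,1
9,2
8,3
8,2,1
7,4
7,3,1
6,5
6,4,1
6,3,2
5,4,2
5,3,2,1
That's 12 in total.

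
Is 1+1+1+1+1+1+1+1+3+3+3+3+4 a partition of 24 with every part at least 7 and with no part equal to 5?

The parts sum to 24, and the condition 'every summand is at least 7' is violated.

No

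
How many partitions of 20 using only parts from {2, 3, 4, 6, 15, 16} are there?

A partial list (first 12 by largest part):
16 + 4
16 + 2 + 2
15 + 3 + 2
6 + 6 + 6 + 2
6 + 6 + 4 + 4
6 + 6 + 4 + 2 + 2
6 + 6 + 3 + 3 + 2
6 + 6 + 2 + 2 + 2 + 2
6 + 4 + 4 + 4 + 2
6 + 4 + 4 + 3 + 3
6 + 4 + 4 + 2 + 2 + 2
6 + 4 + 3 + 3 + 2 + 2
…and 18 more, for 30 total.

30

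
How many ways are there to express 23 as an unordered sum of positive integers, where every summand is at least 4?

39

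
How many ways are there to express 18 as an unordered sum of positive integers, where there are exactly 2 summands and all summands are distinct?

8

They are:
17+1
16+2
15+3
14+4
13+5
12+6
11+7
10+8
That's 8 in total.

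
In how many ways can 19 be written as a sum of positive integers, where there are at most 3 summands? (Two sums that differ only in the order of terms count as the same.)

40

A partial list (first 12 by largest part):
19
18+1
17+2
17+1+1
16+3
16+2+1
15+4
15+3+1
15+2+2
14+5
14+4+1
14+3+2
…and 28 more, for 40 total.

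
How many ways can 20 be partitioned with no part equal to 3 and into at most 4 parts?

75

Systematic enumeration (by largest part, then next-largest, …) yields 75.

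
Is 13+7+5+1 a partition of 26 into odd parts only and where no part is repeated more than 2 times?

Yes

The parts sum to 26, and the condition 'every summand is odd' holds; the condition 'no summand is used more than 2 times' holds.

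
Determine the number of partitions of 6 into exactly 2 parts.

Listing the qualifying partitions of 6:
1, 5
2, 4
3, 3
Counting gives 3.

3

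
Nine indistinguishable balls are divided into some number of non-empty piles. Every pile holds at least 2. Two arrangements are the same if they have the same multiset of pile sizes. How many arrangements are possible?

They are:
9
2, 7
3, 6
4, 5
2, 2, 5
2, 3, 4
3, 3, 3
2, 2, 2, 3

8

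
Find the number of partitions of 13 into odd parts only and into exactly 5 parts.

Listing the qualifying partitions of 13:
9+1+1+1+1
7+3+1+1+1
5+5+1+1+1
5+3+3+1+1
3+3+3+3+1
Counting gives 5.

5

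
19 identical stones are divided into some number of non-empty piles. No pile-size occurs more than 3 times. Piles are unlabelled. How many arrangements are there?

Counting exhaustively, 258 partitions satisfy the conditions.

258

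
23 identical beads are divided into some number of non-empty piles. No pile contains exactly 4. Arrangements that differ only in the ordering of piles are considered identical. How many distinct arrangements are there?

765

Enumerating by decreasing first part gives 765 partitions in all.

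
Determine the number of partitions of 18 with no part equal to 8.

343

Counting exhaustively, 343 partitions satisfy the conditions.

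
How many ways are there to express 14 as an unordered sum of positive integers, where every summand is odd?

22

Enumerating:
13 + 1
11 + 3
11 + 1 + 1 + 1
9 + 5
9 + 3 + 1 + 1
9 + 1 + 1 + 1 + 1 + 1
7 + 7
7 + 5 + 1 + 1
7 + 3 + 3 + 1
7 + 3 + 1 + 1 + 1 + 1
7 + 1 + 1 + 1 + 1 + 1 + 1 + 1
5 + 5 + 3 + 1
5 + 5 + 1 + 1 + 1 + 1
5 + 3 + 3 + 3
5 + 3 + 3 + 1 + 1 + 1
5 + 3 + 1 + 1 + 1 + 1 + 1 + 1
5 + 1 + 1 + 1 + 1 + 1 + 1 + 1 + 1 + 1
3 + 3 + 3 + 3 + 1 + 1
3 + 3 + 3 + 1 + 1 + 1 + 1 + 1
3 + 3 + 1 + 1 + 1 + 1 + 1 + 1 + 1 + 1
3 + 1 + 1 + 1 + 1 + 1 + 1 + 1 + 1 + 1 + 1 + 1
1 + 1 + 1 + 1 + 1 + 1 + 1 + 1 + 1 + 1 + 1 + 1 + 1 + 1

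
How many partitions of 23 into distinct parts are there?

There are 104 such partitions.

104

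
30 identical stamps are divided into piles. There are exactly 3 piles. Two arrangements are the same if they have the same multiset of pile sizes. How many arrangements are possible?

Counting exhaustively, 75 partitions satisfy the conditions.

75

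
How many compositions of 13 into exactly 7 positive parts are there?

924

Equivalently, choose which 6 of the 12 gaps become plus signs: C(12,6) = 924.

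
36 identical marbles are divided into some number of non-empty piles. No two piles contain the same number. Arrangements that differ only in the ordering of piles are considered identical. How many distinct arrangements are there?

668

Enumerating by decreasing first part gives 668 partitions in all.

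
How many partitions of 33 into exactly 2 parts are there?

16

The partitions of 33 that satisfy the conditions:
1+32
2+31
3+30
4+29
5+28
6+27
7+26
8+25
9+24
10+23
11+22
12+21
13+20
14+19
15+18
16+17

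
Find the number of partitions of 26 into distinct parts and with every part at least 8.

6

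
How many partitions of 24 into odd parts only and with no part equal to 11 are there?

Systematic enumeration (by largest part, then next-largest, …) yields 104.

104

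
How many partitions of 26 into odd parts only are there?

165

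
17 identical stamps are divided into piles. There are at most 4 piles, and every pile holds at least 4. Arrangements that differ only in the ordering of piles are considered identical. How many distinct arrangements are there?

They are:
17
4,13
5,12
6,11
7,10
8,9
4,4,9
4,5,8
4,6,7
5,5,7
5,6,6
4,4,4,5
That's 12 in total.

12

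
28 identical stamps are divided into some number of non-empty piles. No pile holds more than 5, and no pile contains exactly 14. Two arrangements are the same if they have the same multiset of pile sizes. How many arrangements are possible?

Enumerating by decreasing first part gives 540 partitions in all.

540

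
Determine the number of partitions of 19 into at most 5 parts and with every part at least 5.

They are:
19
14, 5
13, 6
12, 7
11, 8
10, 9
9, 5, 5
8, 6, 5
7, 7, 5
7, 6, 6

10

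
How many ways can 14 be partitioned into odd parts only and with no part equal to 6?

22

The partitions of 14 that satisfy the conditions:
13,1
11,3
11,1,1,1
9,5
9,3,1,1
9,1,1,1,1,1
7,7
7,5,1,1
7,3,3,1
7,3,1,1,1,1
7,1,1,1,1,1,1,1
5,5,3,1
5,5,1,1,1,1
5,3,3,3
5,3,3,1,1,1
5,3,1,1,1,1,1,1
5,1,1,1,1,1,1,1,1,1
3,3,3,3,1,1
3,3,3,1,1,1,1,1
3,3,1,1,1,1,1,1,1,1
3,1,1,1,1,1,1,1,1,1,1,1
1,1,1,1,1,1,1,1,1,1,1,1,1,1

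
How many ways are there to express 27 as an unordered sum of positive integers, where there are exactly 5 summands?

Systematic enumeration (by largest part, then next-largest, …) yields 255.

255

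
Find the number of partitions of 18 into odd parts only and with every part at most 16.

45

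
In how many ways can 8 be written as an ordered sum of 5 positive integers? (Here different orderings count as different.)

Equivalently, choose which 4 of the 7 gaps become plus signs: C(7,4) = 35.

35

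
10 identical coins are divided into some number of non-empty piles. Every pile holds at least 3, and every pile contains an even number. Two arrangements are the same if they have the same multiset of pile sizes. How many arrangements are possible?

They are:
10
4 + 6
Counting gives 2.

2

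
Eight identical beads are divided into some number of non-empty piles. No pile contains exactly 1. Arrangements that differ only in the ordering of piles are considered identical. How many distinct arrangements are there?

7

Listing the qualifying partitions of 8:
8
6, 2
5, 3
4, 4
4, 2, 2
3, 3, 2
2, 2, 2, 2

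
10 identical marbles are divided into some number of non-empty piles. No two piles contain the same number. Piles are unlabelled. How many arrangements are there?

10

Enumerating:
10
9+1
8+2
7+3
7+2+1
6+4
6+3+1
5+4+1
5+3+2
4+3+2+1
Counting gives 10.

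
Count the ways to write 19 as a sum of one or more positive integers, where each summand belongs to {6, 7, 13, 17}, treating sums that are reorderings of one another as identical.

2

The partitions of 19 that satisfy the conditions:
13 + 6
7 + 6 + 6
Counting gives 2.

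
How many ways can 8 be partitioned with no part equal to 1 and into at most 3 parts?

6

They are:
8
6, 2
5, 3
4, 4
4, 2, 2
3, 3, 2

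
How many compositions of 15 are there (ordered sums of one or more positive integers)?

Each of the 14 gaps between 15 units is either a break or not: 2^14 = 16384.

16384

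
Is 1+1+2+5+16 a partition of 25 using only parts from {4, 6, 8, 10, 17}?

No

The parts sum to 25, and the condition 'each summand belongs to {4, 6, 8, 10, 17}' is violated.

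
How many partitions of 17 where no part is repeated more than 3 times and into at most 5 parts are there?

115

Enumerating by decreasing first part gives 115 partitions in all.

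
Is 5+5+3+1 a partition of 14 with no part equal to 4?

The parts sum to 14, and the condition 'no summand equals 4' holds.

Yes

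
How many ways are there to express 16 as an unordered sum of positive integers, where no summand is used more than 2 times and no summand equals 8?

76

Counting exhaustively, 76 partitions satisfy the conditions.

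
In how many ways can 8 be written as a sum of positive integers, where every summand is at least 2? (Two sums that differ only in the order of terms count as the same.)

Listing the qualifying partitions of 8:
8
6, 2
5, 3
4, 4
4, 2, 2
3, 3, 2
2, 2, 2, 2

7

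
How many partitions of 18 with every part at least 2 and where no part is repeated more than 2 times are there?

A partial list (first 12 by largest part):
18
16 + 2
15 + 3
14 + 4
14 + 2 + 2
13 + 5
13 + 3 + 2
12 + 6
12 + 4 + 2
12 + 3 + 3
11 + 7
11 + 5 + 2
…and 43 more, for 55 total.

55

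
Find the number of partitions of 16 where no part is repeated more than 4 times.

Counting exhaustively, 164 partitions satisfy the conditions.

164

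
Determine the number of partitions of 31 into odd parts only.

There are 340 such partitions.

340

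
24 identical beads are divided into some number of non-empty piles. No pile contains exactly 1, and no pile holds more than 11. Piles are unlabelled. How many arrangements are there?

Direct enumeration gives 243 partitions.

243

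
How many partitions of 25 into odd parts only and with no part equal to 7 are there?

Enumerating by decreasing first part gives 96 partitions in all.

96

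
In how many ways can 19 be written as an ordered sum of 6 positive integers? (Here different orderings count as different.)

8568

Equivalently, choose which 5 of the 18 gaps become plus signs: C(18,5) = 8568.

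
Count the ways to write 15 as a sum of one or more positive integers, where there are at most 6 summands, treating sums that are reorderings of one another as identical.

110

There are 110 such partitions.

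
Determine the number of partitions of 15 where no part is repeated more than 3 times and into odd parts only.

13

The partitions of 15 that satisfy the conditions:
15
13+1+1
11+3+1
9+5+1
9+3+3
9+3+1+1+1
7+7+1
7+5+3
7+5+1+1+1
7+3+3+1+1
5+5+5
5+5+3+1+1
5+3+3+3+1
Counting gives 13.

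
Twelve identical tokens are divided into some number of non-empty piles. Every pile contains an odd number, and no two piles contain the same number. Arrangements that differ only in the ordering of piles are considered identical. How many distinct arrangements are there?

3

Listing the qualifying partitions of 12:
1,11
3,9
5,7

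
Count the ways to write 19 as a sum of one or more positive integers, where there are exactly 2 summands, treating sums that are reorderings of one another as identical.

Enumerating:
1,18
2,17
3,16
4,15
5,14
6,13
7,12
8,11
9,10

9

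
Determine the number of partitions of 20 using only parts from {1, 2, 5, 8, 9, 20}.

61

There are too many to list fully; the first 12 (by largest part) are:
20
2+9+9
1+1+9+9
1+2+8+9
1+1+1+8+9
1+5+5+9
2+2+2+5+9
1+1+2+2+5+9
1+1+1+1+2+5+9
1+1+1+1+1+1+5+9
1+2+2+2+2+2+9
1+1+1+2+2+2+2+9
…and 49 more, for 61 total.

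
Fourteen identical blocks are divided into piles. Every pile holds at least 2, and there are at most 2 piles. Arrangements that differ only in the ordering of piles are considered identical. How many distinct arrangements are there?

Enumerating:
14
12 + 2
11 + 3
10 + 4
9 + 5
8 + 6
7 + 7
That's 7 in total.

7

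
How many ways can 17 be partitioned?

297

A full systematic count gives 297.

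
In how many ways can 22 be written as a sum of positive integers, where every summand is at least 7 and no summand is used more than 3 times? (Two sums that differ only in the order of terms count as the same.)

7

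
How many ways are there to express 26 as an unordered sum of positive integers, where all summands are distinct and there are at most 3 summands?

57

There are too many to list fully; the first 12 (by largest part) are:
26
25,1
24,2
23,3
23,2,1
22,4
22,3,1
21,5
21,4,1
21,3,2
20,6
20,5,1
…and 45 more, for 57 total.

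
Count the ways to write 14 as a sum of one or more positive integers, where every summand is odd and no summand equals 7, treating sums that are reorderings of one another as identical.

They are:
13+1
11+3
11+1+1+1
9+5
9+3+1+1
9+1+1+1+1+1
5+5+3+1
5+5+1+1+1+1
5+3+3+3
5+3+3+1+1+1
5+3+1+1+1+1+1+1
5+1+1+1+1+1+1+1+1+1
3+3+3+3+1+1
3+3+3+1+1+1+1+1
3+3+1+1+1+1+1+1+1+1
3+1+1+1+1+1+1+1+1+1+1+1
1+1+1+1+1+1+1+1+1+1+1+1+1+1

17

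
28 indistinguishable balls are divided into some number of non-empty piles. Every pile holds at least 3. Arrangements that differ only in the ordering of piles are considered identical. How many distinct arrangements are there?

Enumerating by decreasing first part gives 230 partitions in all.

230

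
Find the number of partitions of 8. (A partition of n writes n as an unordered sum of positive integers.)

22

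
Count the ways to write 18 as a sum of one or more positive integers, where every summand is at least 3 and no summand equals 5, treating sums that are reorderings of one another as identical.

Listing the qualifying partitions of 18:
18
15+3
14+4
12+6
12+3+3
11+7
11+4+3
10+8
10+4+4
9+9
9+6+3
9+3+3+3
8+7+3
8+6+4
8+4+3+3
7+7+4
7+4+4+3
6+6+6
6+6+3+3
6+4+4+4
6+3+3+3+3
4+4+4+3+3
3+3+3+3+3+3

23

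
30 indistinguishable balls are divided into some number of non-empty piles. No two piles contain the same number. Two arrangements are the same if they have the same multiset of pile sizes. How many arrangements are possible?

296

Counting exhaustively, 296 partitions satisfy the conditions.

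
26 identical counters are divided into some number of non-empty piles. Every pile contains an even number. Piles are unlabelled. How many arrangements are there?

A full systematic count gives 101.

101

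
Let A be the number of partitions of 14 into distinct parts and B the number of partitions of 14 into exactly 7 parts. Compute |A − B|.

Partitions of 14 into distinct parts: 22.
Partitions of 14 into exactly 7 parts: 15.
|22 − 15| = 7.

7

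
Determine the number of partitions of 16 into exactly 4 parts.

A partial list (first 12 by largest part):
13, 1, 1, 1
12, 2, 1, 1
11, 3, 1, 1
11, 2, 2, 1
10, 4, 1, 1
10, 3, 2, 1
10, 2, 2, 2
9, 5, 1, 1
9, 4, 2, 1
9, 3, 3, 1
9, 3, 2, 2
8, 6, 1, 1
…and 22 more, for 34 total.

34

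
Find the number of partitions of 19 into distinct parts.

54

A partial list (first 12 by largest part):
19
18,1
17,2
16,3
16,2,1
15,4
15,3,1
14,5
14,4,1
14,3,2
13,6
13,5,1
…and 42 more, for 54 total.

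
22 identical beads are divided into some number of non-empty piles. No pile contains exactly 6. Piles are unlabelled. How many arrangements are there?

There are 771 such partitions.

771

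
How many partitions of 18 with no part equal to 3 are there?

209

Enumerating by decreasing first part gives 209 partitions in all.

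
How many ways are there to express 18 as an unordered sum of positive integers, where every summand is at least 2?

88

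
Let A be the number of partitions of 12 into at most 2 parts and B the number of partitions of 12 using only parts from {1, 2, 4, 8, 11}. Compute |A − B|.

Partitions of 12 into at most 2 parts: 7.
Partitions of 12 using only parts from {1, 2, 4, 8, 11}: 21.
|7 − 21| = 14.

14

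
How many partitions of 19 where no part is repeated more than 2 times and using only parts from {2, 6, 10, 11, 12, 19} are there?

2

Enumerating:
19
11+6+2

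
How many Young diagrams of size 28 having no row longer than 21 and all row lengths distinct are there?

208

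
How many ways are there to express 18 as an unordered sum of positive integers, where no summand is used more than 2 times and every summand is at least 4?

14

They are:
18
14, 4
13, 5
12, 6
11, 7
10, 8
10, 4, 4
9, 9
9, 5, 4
8, 6, 4
8, 5, 5
7, 7, 4
7, 6, 5
5, 5, 4, 4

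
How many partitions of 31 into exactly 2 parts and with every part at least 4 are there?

Enumerating:
27 + 4
26 + 5
25 + 6
24 + 7
23 + 8
22 + 9
21 + 10
20 + 11
19 + 12
18 + 13
17 + 14
16 + 15

12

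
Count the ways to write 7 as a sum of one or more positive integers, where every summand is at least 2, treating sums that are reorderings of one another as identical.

The partitions of 7 that satisfy the conditions:
7
5,2
4,3
3,2,2

4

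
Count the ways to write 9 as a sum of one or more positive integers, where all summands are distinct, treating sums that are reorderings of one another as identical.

8

Enumerating:
9
1 + 8
2 + 7
3 + 6
1 + 2 + 6
4 + 5
1 + 3 + 5
2 + 3 + 4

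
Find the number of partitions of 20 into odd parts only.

64

A partial list (first 12 by largest part):
19, 1
17, 3
17, 1, 1, 1
15, 5
15, 3, 1, 1
15, 1, 1, 1, 1, 1
13, 7
13, 5, 1, 1
13, 3, 3, 1
13, 3, 1, 1, 1, 1
13, 1, 1, 1, 1, 1, 1, 1
11, 9
…and 52 more, for 64 total.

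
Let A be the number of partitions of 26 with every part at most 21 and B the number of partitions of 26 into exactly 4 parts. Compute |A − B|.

2288

Partitions of 26 with every part at most 21: 2424.
Partitions of 26 into exactly 4 parts: 136.
|2424 − 136| = 2288.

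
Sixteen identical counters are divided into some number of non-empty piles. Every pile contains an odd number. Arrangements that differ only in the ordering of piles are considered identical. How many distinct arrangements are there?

32

There are too many to list fully; the first 12 (by largest part) are:
15, 1
13, 3
13, 1, 1, 1
11, 5
11, 3, 1, 1
11, 1, 1, 1, 1, 1
9, 7
9, 5, 1, 1
9, 3, 3, 1
9, 3, 1, 1, 1, 1
9, 1, 1, 1, 1, 1, 1, 1
7, 7, 1, 1
…and 20 more, for 32 total.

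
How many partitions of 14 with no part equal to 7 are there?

120

Systematic enumeration (by largest part, then next-largest, …) yields 120.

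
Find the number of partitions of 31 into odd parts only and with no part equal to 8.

340

Direct enumeration gives 340 partitions.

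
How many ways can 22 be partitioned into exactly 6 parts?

136

Counting exhaustively, 136 partitions satisfy the conditions.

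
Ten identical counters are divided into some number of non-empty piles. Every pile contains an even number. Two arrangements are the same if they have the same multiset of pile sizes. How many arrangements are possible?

7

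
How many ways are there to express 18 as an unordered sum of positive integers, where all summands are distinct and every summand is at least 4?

Enumerating:
18
14,4
13,5
12,6
11,7
10,8
9,5,4
8,6,4
7,6,5
That's 9 in total.

9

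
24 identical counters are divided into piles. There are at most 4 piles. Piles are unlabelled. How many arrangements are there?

A full systematic count gives 169.

169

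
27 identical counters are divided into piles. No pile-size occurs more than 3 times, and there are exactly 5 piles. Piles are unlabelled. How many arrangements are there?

Direct enumeration gives 249 partitions.

249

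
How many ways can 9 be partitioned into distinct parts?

8

They are:
9
8+1
7+2
6+3
6+2+1
5+4
5+3+1
4+3+2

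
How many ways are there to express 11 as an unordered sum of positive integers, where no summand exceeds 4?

A partial list (first 12 by largest part):
4+4+3
4+4+2+1
4+4+1+1+1
4+3+3+1
4+3+2+2
4+3+2+1+1
4+3+1+1+1+1
4+2+2+2+1
4+2+2+1+1+1
4+2+1+1+1+1+1
4+1+1+1+1+1+1+1
3+3+3+2
…and 15 more, for 27 total.

27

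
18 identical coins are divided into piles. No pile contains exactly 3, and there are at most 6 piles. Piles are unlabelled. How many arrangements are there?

Systematic enumeration (by largest part, then next-largest, …) yields 115.

115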